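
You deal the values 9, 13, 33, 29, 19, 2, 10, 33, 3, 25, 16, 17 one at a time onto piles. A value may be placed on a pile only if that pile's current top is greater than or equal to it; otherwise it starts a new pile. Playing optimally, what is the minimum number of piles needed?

Place each on the leftmost legal pile:
9 → new pile 1 (tops now [9])
13 → new pile 2 (tops now [9, 13])
33 → new pile 3 (tops now [9, 13, 33])
29 → pile 3 (tops now [9, 13, 29])
19 → pile 3 (tops now [9, 13, 19])
2 → pile 1 (tops now [2, 13, 19])
10 → pile 2 (tops now [2, 10, 19])
33 → new pile 4 (tops now [2, 10, 19, 33])
3 → pile 2 (tops now [2, 3, 19, 33])
25 → pile 4 (tops now [2, 3, 19, 25])
16 → pile 3 (tops now [2, 3, 16, 25])
17 → pile 4 (tops now [2, 3, 16, 17])
Four piles.

4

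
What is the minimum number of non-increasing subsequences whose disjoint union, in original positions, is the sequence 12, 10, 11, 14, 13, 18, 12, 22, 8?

Place each on the leftmost legal pile:
12 → new pile 1 (tops now [12])
10 → pile 1 (tops now [10])
11 → new pile 2 (tops now [10, 11])
14 → new pile 3 (tops now [10, 11, 14])
13 → pile 3 (tops now [10, 11, 13])
18 → new pile 4 (tops now [10, 11, 13, 18])
12 → pile 3 (tops now [10, 11, 12, 18])
22 → new pile 5 (tops now [10, 11, 12, 18, 22])
8 → pile 1 (tops now [8, 11, 12, 18, 22])
Five piles.

5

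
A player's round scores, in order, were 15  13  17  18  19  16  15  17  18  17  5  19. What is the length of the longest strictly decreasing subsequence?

4

Negate each value so 'decreasing' becomes 'increasing', then run patience tails on the negated sequence:
-15 → extends → [-15]
-13 → extends → [-15, -13]
-17 → replaces -15 → [-17, -13]
-18 → replaces -17 → [-18, -13]
-19 → replaces -18 → [-19, -13]
-16 → replaces -13 → [-19, -16]
-15 → extends → [-19, -16, -15]
-17 → replaces -16 → [-19, -17, -15]
-18 → replaces -17 → [-19, -18, -15]
-17 → replaces -15 → [-19, -18, -17]
-5 → extends → [-19, -18, -17, -5]
-19 → already a tail → [-19, -18, -17, -5]
Four tails, so the longest strictly decreasing subsequence of the original has length 4.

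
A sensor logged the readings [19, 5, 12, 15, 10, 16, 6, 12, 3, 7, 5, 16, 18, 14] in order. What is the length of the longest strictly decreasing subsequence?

5

Let dp[i] be the longest strictly decreasing subsequence ending at i:
i:      1  2  3  4  5  6  7  8  9 10 11 12 13 14
a[i]:  19  5 12 15 10 16  6 12  3  7  5 16 18 14
dp:     1  2  2  2  3  2  4  3  5  4  5  2  2  3
Maximum is 5.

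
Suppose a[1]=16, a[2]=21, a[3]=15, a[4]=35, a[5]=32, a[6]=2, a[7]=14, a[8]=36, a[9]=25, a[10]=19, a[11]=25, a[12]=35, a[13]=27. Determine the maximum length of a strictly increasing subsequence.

Let dp[i] be the length of the longest such subsequence ending at index i:
i:      1  2  3  4  5  6  7  8  9 10 11 12 13
a[i]:  16 21 15 35 32  2 14 36 25 19 25 35 27
dp:     1  2  1  3  3  1  2  4  3  3  4  5  5
Maximum dp value is 5.

5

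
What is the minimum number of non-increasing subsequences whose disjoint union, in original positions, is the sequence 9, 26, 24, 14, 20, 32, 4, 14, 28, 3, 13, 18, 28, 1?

Place each on the leftmost legal pile:
9 → new pile 1 (tops now [9])
26 → new pile 2 (tops now [9, 26])
24 → pile 2 (tops now [9, 24])
14 → pile 2 (tops now [9, 14])
20 → new pile 3 (tops now [9, 14, 20])
32 → new pile 4 (tops now [9, 14, 20, 32])
4 → pile 1 (tops now [4, 14, 20, 32])
14 → pile 2 (tops now [4, 14, 20, 32])
28 → pile 4 (tops now [4, 14, 20, 28])
3 → pile 1 (tops now [3, 14, 20, 28])
13 → pile 2 (tops now [3, 13, 20, 28])
18 → pile 3 (tops now [3, 13, 18, 28])
28 → pile 4 (tops now [3, 13, 18, 28])
1 → pile 1 (tops now [1, 13, 18, 28])
Four piles.

4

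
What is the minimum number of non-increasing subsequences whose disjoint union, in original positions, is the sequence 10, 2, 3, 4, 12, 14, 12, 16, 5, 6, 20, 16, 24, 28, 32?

Place each on the leftmost legal pile:
10 → new pile 1 (tops now [10])
2 → pile 1 (tops now [2])
3 → new pile 2 (tops now [2, 3])
4 → new pile 3 (tops now [2, 3, 4])
12 → new pile 4 (tops now [2, 3, 4, 12])
14 → new pile 5 (tops now [2, 3, 4, 12, 14])
12 → pile 4 (tops now [2, 3, 4, 12, 14])
16 → new pile 6 (tops now [2, 3, 4, 12, 14, 16])
5 → pile 4 (tops now [2, 3, 4, 5, 14, 16])
6 → pile 5 (tops now [2, 3, 4, 5, 6, 16])
20 → new pile 7 (tops now [2, 3, 4, 5, 6, 16, 20])
16 → pile 6 (tops now [2, 3, 4, 5, 6, 16, 20])
24 → new pile 8 (tops now [2, 3, 4, 5, 6, 16, 20, 24])
28 → new pile 9 (tops now [2, 3, 4, 5, 6, 16, 20, 24, 28])
32 → new pile 10 (tops now [2, 3, 4, 5, 6, 16, 20, 24, 28, 32])
Ten piles.

10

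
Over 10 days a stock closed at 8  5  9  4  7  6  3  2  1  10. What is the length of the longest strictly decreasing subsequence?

Let dp[i] be the longest strictly decreasing subsequence ending at i:
i:      1  2  3  4  5  6  7  8  9 10
a[i]:   8  5  9  4  7  6  3  2  1 10
dp:     1  2  1  3  2  3  4  5  6  1
Maximum is 6.

6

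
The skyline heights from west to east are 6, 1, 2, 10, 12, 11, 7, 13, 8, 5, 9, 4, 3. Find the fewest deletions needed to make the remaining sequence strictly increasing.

8

Fewest deletions = n − (longest strictly increasing subsequence).
Patience tails:
6 → extends → [6]
1 → replaces 6 → [1]
2 → extends → [1, 2]
10 → extends → [1, 2, 10]
12 → extends → [1, 2, 10, 12]
11 → replaces 12 → [1, 2, 10, 11]
7 → replaces 10 → [1, 2, 7, 11]
13 → extends → [1, 2, 7, 11, 13]
8 → replaces 11 → [1, 2, 7, 8, 13]
5 → replaces 7 → [1, 2, 5, 8, 13]
9 → replaces 13 → [1, 2, 5, 8, 9]
4 → replaces 5 → [1, 2, 4, 8, 9]
3 → replaces 4 → [1, 2, 3, 8, 9]
Longest strictly increasing subsequence has length 5, so deletions = 13 − 5 = 8.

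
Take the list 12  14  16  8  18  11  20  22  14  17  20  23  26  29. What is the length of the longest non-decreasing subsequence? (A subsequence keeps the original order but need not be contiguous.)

Track the smallest tail for each achievable length (allowing ties):
12 → extends → [12]
14 → extends → [12, 14]
16 → extends → [12, 14, 16]
8 → replaces 12 → [8, 14, 16]
18 → extends → [8, 14, 16, 18]
11 → replaces 14 → [8, 11, 16, 18]
20 → extends → [8, 11, 16, 18, 20]
22 → extends → [8, 11, 16, 18, 20, 22]
14 → replaces 16 → [8, 11, 14, 18, 20, 22]
17 → replaces 18 → [8, 11, 14, 17, 20, 22]
20 → replaces 22 → [8, 11, 14, 17, 20, 20]
23 → extends → [8, 11, 14, 17, 20, 20, 23]
26 → extends → [8, 11, 14, 17, 20, 20, 23, 26]
29 → extends → [8, 11, 14, 17, 20, 20, 23, 26, 29]
Nine tails, so the longest non-decreasing subsequence has length 9 (e.g. 12, 14, 16, 18, 20, 22, 23, 26, 29).

9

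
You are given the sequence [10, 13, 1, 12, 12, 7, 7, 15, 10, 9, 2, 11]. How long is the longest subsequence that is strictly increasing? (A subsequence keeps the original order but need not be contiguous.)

4

Let dp[i] be the length of the longest such subsequence ending at index i:
i:      1  2  3  4  5  6  7  8  9 10 11 12
a[i]:  10 13  1 12 12  7  7 15 10  9  2 11
dp:     1  2  1  2  2  2  2  3  3  3  2  4
Maximum dp value is 4.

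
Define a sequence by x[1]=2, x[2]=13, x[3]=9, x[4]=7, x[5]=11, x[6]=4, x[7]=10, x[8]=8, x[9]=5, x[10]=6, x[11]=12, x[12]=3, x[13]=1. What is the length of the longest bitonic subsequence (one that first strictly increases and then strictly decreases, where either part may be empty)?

8

inc[i] = longest strictly increasing subsequence ending at i; dec[i] = longest strictly decreasing subsequence starting at i:
i:      1  2  3  4  5  6  7  8  9 10 11 12 13
x[i]:   2 13  9  7 11  4 10  8  5  6 12  3  1
inc:    1  2  2  2  3  2  3  3  3  4  5  2  1
dec:    2  7  5  4  6  3  5  4  3  3  3  2  1
Best peak at i=2 (value 13): inc=2, dec=7, length 2+7−1 = 8.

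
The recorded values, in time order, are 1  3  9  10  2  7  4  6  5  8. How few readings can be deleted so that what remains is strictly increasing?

Fewest deletions = n − (longest strictly increasing subsequence).
Patience tails:
1 → extends → [1]
3 → extends → [1, 3]
9 → extends → [1, 3, 9]
10 → extends → [1, 3, 9, 10]
2 → replaces 3 → [1, 2, 9, 10]
7 → replaces 9 → [1, 2, 7, 10]
4 → replaces 7 → [1, 2, 4, 10]
6 → replaces 10 → [1, 2, 4, 6]
5 → replaces 6 → [1, 2, 4, 5]
8 → extends → [1, 2, 4, 5, 8]
Longest strictly increasing subsequence has length 5, so deletions = 10 − 5 = 5.

5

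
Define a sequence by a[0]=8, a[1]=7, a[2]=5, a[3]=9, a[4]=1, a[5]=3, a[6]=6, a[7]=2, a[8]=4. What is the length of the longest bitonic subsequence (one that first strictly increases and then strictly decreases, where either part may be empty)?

5

inc[i] = longest strictly increasing subsequence ending at i; dec[i] = longest strictly decreasing subsequence starting at i:
i:     0 1 2 3 4 5 6 7 8
a[i]:  8 7 5 9 1 3 6 2 4
inc:   1 1 1 2 1 2 3 2 3
dec:   5 4 3 3 1 2 2 1 1
Best peak at i=0 (value 8): inc=1, dec=5, length 1+5−1 = 5.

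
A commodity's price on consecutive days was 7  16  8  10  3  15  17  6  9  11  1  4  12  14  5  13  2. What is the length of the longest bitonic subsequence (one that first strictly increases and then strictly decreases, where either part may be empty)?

inc[i] = longest strictly increasing subsequence ending at i; dec[i] = longest strictly decreasing subsequence starting at i:
i:      1  2  3  4  5  6  7  8  9 10 11 12 13 14 15 16 17
a[i]:   7 16  8 10  3 15 17  6  9 11  1  4 12 14  5 13  2
inc:    1  2  2  3  1  4  5  2  3  4  1  2  5  6  3  6  2
dec:    4  5  4  4  2  4  4  3  3  3  1  2  3  3  2  2  1
Best peak at i=7 (value 17): inc=5, dec=4, length 5+4−1 = 8.

8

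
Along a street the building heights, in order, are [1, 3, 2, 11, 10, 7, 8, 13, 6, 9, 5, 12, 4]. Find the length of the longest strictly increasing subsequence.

6

Track the smallest tail for each achievable length (strict):
1 → extends → [1]
3 → extends → [1, 3]
2 → replaces 3 → [1, 2]
11 → extends → [1, 2, 11]
10 → replaces 11 → [1, 2, 10]
7 → replaces 10 → [1, 2, 7]
8 → extends → [1, 2, 7, 8]
13 → extends → [1, 2, 7, 8, 13]
6 → replaces 7 → [1, 2, 6, 8, 13]
9 → replaces 13 → [1, 2, 6, 8, 9]
5 → replaces 6 → [1, 2, 5, 8, 9]
12 → extends → [1, 2, 5, 8, 9, 12]
4 → replaces 5 → [1, 2, 4, 8, 9, 12]
Six tails, so the longest strictly increasing subsequence has length 6 (e.g. 1, 3, 7, 8, 9, 12).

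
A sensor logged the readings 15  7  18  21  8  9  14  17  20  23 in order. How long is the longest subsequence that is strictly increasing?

7

Track the smallest tail for each achievable length (strict):
15 → extends → [15]
7 → replaces 15 → [7]
18 → extends → [7, 18]
21 → extends → [7, 18, 21]
8 → replaces 18 → [7, 8, 21]
9 → replaces 21 → [7, 8, 9]
14 → extends → [7, 8, 9, 14]
17 → extends → [7, 8, 9, 14, 17]
20 → extends → [7, 8, 9, 14, 17, 20]
23 → extends → [7, 8, 9, 14, 17, 20, 23]
Seven tails, so the longest strictly increasing subsequence has length 7 (e.g. 7, 8, 9, 14, 17, 20, 23).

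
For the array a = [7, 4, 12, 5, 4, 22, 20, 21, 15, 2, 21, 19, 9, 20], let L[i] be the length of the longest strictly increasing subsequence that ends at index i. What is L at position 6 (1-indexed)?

3

dp[i] = 1 + max{dp[j] : j<i, a[j]<a[i]} (or 1 if no such j):
i:      1  2  3  4  5  6  7  8  9 10 11 12 13 14
a[i]:   7  4 12  5  4 22 20 21 15  2 21 19  9 20
dp:     1  1  2  2  1  3  3  4  3  1  4  4  3  5
At index 6 the value is 3.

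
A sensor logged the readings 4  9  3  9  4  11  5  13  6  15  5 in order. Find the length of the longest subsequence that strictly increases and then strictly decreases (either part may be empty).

inc[i] = longest strictly increasing subsequence ending at i; dec[i] = longest strictly decreasing subsequence starting at i:
i:      1  2  3  4  5  6  7  8  9 10 11
a[i]:   4  9  3  9  4 11  5 13  6 15  5
inc:    1  2  1  2  2  3  3  4  4  5  3
dec:    2  3  1  3  1  3  1  3  2  2  1
Best peak at i=8 (value 13): inc=4, dec=3, length 4+3−1 = 6.

6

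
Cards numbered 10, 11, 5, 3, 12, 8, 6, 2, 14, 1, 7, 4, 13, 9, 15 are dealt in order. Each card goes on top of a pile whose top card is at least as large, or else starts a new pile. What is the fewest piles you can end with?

5

The minimum number of non-increasing subsequences covering a sequence equals the length of its longest strictly increasing subsequence.
LIS length is 5 (e.g. 10, 11, 12, 14, 15), so 5 piles are needed.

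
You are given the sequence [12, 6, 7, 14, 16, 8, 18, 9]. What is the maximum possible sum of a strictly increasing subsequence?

61

Let S[i] be the best sum of a strictly increasing subsequence ending at i:
i:      1  2  3  4  5  6  7  8
a[i]:  12  6  7 14 16  8 18  9
S:     12  6 13 27 43 21 61 30
Maximum is 61 (e.g. 6 + 7 + 14 + 16 + 18).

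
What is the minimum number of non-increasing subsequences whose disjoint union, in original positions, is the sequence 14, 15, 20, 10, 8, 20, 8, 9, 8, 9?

3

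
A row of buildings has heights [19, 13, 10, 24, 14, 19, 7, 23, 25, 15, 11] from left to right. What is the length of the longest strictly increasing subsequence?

5

Let dp[i] be the length of the longest such subsequence ending at index i:
i:      1  2  3  4  5  6  7  8  9 10 11
a[i]:  19 13 10 24 14 19  7 23 25 15 11
dp:     1  1  1  2  2  3  1  4  5  3  2
Maximum dp value is 5.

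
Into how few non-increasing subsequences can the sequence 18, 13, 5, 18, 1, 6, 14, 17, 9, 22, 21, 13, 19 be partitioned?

5

Place each on the leftmost legal pile:
18 → new pile 1 (tops now [18])
13 → pile 1 (tops now [13])
5 → pile 1 (tops now [5])
18 → new pile 2 (tops now [5, 18])
1 → pile 1 (tops now [1, 18])
6 → pile 2 (tops now [1, 6])
14 → new pile 3 (tops now [1, 6, 14])
17 → new pile 4 (tops now [1, 6, 14, 17])
9 → pile 3 (tops now [1, 6, 9, 17])
22 → new pile 5 (tops now [1, 6, 9, 17, 22])
21 → pile 5 (tops now [1, 6, 9, 17, 21])
13 → pile 4 (tops now [1, 6, 9, 13, 21])
19 → pile 5 (tops now [1, 6, 9, 13, 19])
Five piles.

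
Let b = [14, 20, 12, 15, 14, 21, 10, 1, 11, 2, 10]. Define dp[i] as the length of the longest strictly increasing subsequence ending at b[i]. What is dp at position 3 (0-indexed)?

dp[i] = 1 + max{dp[j] : j<i, b[j]<b[i]} (or 1 if no such j):
i:      0  1  2  3  4  5  6  7  8  9 10
b[i]:  14 20 12 15 14 21 10  1 11  2 10
dp:     1  2  1  2  2  3  1  1  2  2  3
At index 3 the value is 2.

2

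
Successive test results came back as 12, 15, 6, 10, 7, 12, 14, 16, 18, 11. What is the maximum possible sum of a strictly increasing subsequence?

Let S[i] be the best sum of a strictly increasing subsequence ending at i:
i:      1  2  3  4  5  6  7  8  9 10
a[i]:  12 15  6 10  7 12 14 16 18 11
S:     12 27  6 16 13 28 42 58 76 27
Maximum is 76 (e.g. 6 + 10 + 12 + 14 + 16 + 18).

76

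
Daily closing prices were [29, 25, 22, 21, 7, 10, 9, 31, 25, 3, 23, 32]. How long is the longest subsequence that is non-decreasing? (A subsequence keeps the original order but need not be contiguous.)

4

Track the smallest tail for each achievable length (allowing ties):
29 → extends → [29]
25 → replaces 29 → [25]
22 → replaces 25 → [22]
21 → replaces 22 → [21]
7 → replaces 21 → [7]
10 → extends → [7, 10]
9 → replaces 10 → [7, 9]
31 → extends → [7, 9, 31]
25 → replaces 31 → [7, 9, 25]
3 → replaces 7 → [3, 9, 25]
23 → replaces 25 → [3, 9, 23]
32 → extends → [3, 9, 23, 32]
Four tails, so the longest non-decreasing subsequence has length 4 (e.g. 7, 10, 31, 32).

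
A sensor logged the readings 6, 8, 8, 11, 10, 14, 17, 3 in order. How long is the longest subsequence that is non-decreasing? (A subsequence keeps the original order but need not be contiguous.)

6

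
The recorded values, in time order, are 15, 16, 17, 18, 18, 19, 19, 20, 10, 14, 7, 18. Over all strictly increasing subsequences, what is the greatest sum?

105

Let S[i] be the best sum of a strictly increasing subsequence ending at i:
i:       1   2   3   4   5   6   7   8   9  10  11  12
a[i]:   15  16  17  18  18  19  19  20  10  14   7  18
S:      15  31  48  66  66  85  85 105  10  24   7  66
Maximum is 105 (e.g. 15 + 16 + 17 + 18 + 19 + 20).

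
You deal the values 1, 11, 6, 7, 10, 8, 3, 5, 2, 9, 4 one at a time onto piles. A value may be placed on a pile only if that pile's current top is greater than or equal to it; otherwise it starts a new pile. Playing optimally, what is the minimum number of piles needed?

Place each on the leftmost legal pile:
1 → new pile 1 (tops now [1])
11 → new pile 2 (tops now [1, 11])
6 → pile 2 (tops now [1, 6])
7 → new pile 3 (tops now [1, 6, 7])
10 → new pile 4 (tops now [1, 6, 7, 10])
8 → pile 4 (tops now [1, 6, 7, 8])
3 → pile 2 (tops now [1, 3, 7, 8])
5 → pile 3 (tops now [1, 3, 5, 8])
2 → pile 2 (tops now [1, 2, 5, 8])
9 → new pile 5 (tops now [1, 2, 5, 8, 9])
4 → pile 3 (tops now [1, 2, 4, 8, 9])
Five piles.

5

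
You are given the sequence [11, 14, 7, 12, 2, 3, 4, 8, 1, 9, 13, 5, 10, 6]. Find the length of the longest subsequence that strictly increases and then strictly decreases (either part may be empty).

8

inc[i] = longest strictly increasing subsequence ending at i; dec[i] = longest strictly decreasing subsequence starting at i:
i:      1  2  3  4  5  6  7  8  9 10 11 12 13 14
a[i]:  11 14  7 12  2  3  4  8  1  9 13  5 10  6
inc:    1  2  1  2  1  2  3  4  1  5  6  4  6  5
dec:    4  4  3  3  2  2  2  2  1  2  3  1  2  1
Best peak at i=11 (value 13): inc=6, dec=3, length 6+3−1 = 8.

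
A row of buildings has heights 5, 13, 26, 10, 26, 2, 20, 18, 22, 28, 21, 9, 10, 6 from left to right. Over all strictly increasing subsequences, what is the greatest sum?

88

Let S[i] be the best sum of a strictly increasing subsequence ending at i:
i:      1  2  3  4  5  6  7  8  9 10 11 12 13 14
a[i]:   5 13 26 10 26  2 20 18 22 28 21  9 10  6
S:      5 18 44 15 44  2 38 36 60 88 59 14 24 11
Maximum is 88 (e.g. 5 + 13 + 20 + 22 + 28).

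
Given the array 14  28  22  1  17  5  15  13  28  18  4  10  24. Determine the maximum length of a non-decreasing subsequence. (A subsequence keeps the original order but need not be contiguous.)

5

Let dp[i] be the length of the longest such subsequence ending at index i:
i:      1  2  3  4  5  6  7  8  9 10 11 12 13
a[i]:  14 28 22  1 17  5 15 13 28 18  4 10 24
dp:     1  2  2  1  2  2  3  3  4  4  2  3  5
Maximum dp value is 5.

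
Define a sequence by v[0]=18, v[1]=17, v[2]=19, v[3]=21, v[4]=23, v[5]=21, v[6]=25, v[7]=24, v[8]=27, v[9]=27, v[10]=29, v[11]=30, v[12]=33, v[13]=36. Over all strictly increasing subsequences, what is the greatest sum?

261

Let S[i] be the best sum of a strictly increasing subsequence ending at i:
i:       0   1   2   3   4   5   6   7   8   9  10  11  12  13
v[i]:   18  17  19  21  23  21  25  24  27  27  29  30  33  36
S:      18  17  37  58  81  58 106 105 133 133 162 192 225 261
Maximum is 261 (e.g. 18 + 19 + 21 + 23 + 25 + 27 + 29 + 30 + 33 + 36).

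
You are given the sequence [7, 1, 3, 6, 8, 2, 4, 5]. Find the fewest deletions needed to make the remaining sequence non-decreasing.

4

Fewest deletions = n − (longest non-decreasing subsequence).
i:     1 2 3 4 5 6 7 8
a[i]:  7 1 3 6 8 2 4 5
dp:    1 1 2 3 4 2 3 4
max dp = 4, so deletions = 8 − 4 = 4.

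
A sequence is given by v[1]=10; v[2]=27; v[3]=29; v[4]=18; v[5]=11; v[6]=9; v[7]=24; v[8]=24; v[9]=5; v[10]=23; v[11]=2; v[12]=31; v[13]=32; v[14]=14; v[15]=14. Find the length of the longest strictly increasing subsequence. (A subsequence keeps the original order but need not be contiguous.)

5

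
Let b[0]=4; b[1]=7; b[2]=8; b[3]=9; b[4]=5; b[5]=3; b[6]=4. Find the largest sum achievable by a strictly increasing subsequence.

Let S[i] be the best sum of a strictly increasing subsequence ending at i:
i:      0  1  2  3  4  5  6
b[i]:   4  7  8  9  5  3  4
S:      4 11 19 28  9  3  7
Maximum is 28 (e.g. 4 + 7 + 8 + 9).

28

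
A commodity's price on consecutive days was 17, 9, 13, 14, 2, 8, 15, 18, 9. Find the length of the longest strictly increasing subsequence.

5

Track the smallest tail for each achievable length (strict):
17 → extends → [17]
9 → replaces 17 → [9]
13 → extends → [9, 13]
14 → extends → [9, 13, 14]
2 → replaces 9 → [2, 13, 14]
8 → replaces 13 → [2, 8, 14]
15 → extends → [2, 8, 14, 15]
18 → extends → [2, 8, 14, 15, 18]
9 → replaces 14 → [2, 8, 9, 15, 18]
Five tails, so the longest strictly increasing subsequence has length 5 (e.g. 9, 13, 14, 15, 18).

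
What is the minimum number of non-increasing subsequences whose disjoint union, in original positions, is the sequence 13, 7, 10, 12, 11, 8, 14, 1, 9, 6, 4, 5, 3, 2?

4

The minimum number of non-increasing subsequences covering a sequence equals the length of its longest strictly increasing subsequence.
LIS length is 4 (e.g. 7, 10, 12, 14), so 4 piles are needed.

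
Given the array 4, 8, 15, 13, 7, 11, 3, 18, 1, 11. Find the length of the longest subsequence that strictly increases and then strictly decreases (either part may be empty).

inc[i] = longest strictly increasing subsequence ending at i; dec[i] = longest strictly decreasing subsequence starting at i:
i:      1  2  3  4  5  6  7  8  9 10
a[i]:   4  8 15 13  7 11  3 18  1 11
inc:    1  2  3  3  2  3  1  4  1  3
dec:    3  4  5  4  3  3  2  2  1  1
Best peak at i=3 (value 15): inc=3, dec=5, length 3+5−1 = 7.

7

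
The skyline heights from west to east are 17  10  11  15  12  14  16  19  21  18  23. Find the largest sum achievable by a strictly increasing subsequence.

126

Let S[i] be the best sum of a strictly increasing subsequence ending at i:
i:       1   2   3   4   5   6   7   8   9  10  11
a[i]:   17  10  11  15  12  14  16  19  21  18  23
S:      17  10  21  36  33  47  63  82 103  81 126
Maximum is 126 (e.g. 10 + 11 + 12 + 14 + 16 + 19 + 21 + 23).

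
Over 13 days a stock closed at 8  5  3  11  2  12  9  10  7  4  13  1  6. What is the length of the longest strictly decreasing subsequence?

5

Let dp[i] be the longest strictly decreasing subsequence ending at i:
i:      1  2  3  4  5  6  7  8  9 10 11 12 13
a[i]:   8  5  3 11  2 12  9 10  7  4 13  1  6
dp:     1  2  3  1  4  1  2  2  3  4  1  5  4
Maximum is 5.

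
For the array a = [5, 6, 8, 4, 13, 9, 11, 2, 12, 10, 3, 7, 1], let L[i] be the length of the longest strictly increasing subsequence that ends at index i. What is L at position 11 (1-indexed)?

2

dp[i] = 1 + max{dp[j] : j<i, a[j]<a[i]} (or 1 if no such j):
i:      1  2  3  4  5  6  7  8  9 10 11 12 13
a[i]:   5  6  8  4 13  9 11  2 12 10  3  7  1
dp:     1  2  3  1  4  4  5  1  6  5  2  3  1
At index 11 the value is 2.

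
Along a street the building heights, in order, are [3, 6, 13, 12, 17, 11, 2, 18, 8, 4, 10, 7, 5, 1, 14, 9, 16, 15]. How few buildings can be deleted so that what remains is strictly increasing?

Fewest deletions = n − (longest strictly increasing subsequence).
i:      1  2  3  4  5  6  7  8  9 10 11 12 13 14 15 16 17 18
a[i]:   3  6 13 12 17 11  2 18  8  4 10  7  5  1 14  9 16 15
dp:     1  2  3  3  4  3  1  5  3  2  4  3  3  1  5  4  6  6
max dp = 6, so deletions = 18 − 6 = 12.

12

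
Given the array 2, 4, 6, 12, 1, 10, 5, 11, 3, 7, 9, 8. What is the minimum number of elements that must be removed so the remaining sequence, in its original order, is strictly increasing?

7

Fewest deletions = n − (longest strictly increasing subsequence).
i:      1  2  3  4  5  6  7  8  9 10 11 12
a[i]:   2  4  6 12  1 10  5 11  3  7  9  8
dp:     1  2  3  4  1  4  3  5  2  4  5  5
max dp = 5, so deletions = 12 − 5 = 7.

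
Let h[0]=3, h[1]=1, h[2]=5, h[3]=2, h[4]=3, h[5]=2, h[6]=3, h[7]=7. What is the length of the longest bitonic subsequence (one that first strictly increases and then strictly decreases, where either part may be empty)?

4

inc[i] = longest strictly increasing subsequence ending at i; dec[i] = longest strictly decreasing subsequence starting at i:
i:     0 1 2 3 4 5 6 7
h[i]:  3 1 5 2 3 2 3 7
inc:   1 1 2 2 3 2 3 4
dec:   2 1 3 1 2 1 1 1
Best peak at i=2 (value 5): inc=2, dec=3, length 2+3−1 = 4.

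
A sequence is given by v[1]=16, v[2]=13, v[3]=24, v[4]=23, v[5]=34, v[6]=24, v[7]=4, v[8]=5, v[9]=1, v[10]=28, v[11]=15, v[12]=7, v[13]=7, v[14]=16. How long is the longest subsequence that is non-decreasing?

5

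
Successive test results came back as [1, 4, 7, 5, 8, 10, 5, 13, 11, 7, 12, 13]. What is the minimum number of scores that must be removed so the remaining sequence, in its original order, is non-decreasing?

4

Fewest deletions = n − (longest non-decreasing subsequence).
Patience tails:
1 → extends → [1]
4 → extends → [1, 4]
7 → extends → [1, 4, 7]
5 → replaces 7 → [1, 4, 5]
8 → extends → [1, 4, 5, 8]
10 → extends → [1, 4, 5, 8, 10]
5 → replaces 8 → [1, 4, 5, 5, 10]
13 → extends → [1, 4, 5, 5, 10, 13]
11 → replaces 13 → [1, 4, 5, 5, 10, 11]
7 → replaces 10 → [1, 4, 5, 5, 7, 11]
12 → extends → [1, 4, 5, 5, 7, 11, 12]
13 → extends → [1, 4, 5, 5, 7, 11, 12, 13]
Longest non-decreasing subsequence has length 8, so deletions = 12 − 8 = 4.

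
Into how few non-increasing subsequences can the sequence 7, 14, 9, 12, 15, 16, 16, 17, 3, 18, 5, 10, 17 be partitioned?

7

The minimum number of non-increasing subsequences covering a sequence equals the length of its longest strictly increasing subsequence.
LIS length is 7 (e.g. 7, 9, 12, 15, 16, 17, 18), so 7 piles are needed.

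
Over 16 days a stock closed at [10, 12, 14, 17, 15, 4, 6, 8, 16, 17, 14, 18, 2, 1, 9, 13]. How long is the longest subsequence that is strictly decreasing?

5

Let dp[i] be the longest strictly decreasing subsequence ending at i:
i:      1  2  3  4  5  6  7  8  9 10 11 12 13 14 15 16
a[i]:  10 12 14 17 15  4  6  8 16 17 14 18  2  1  9 13
dp:     1  1  1  1  2  3  3  3  2  1  3  1  4  5  4  4
Maximum is 5.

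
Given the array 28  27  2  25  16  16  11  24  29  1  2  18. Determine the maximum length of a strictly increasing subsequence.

4

Track the smallest tail for each achievable length (strict):
28 → extends → [28]
27 → replaces 28 → [27]
2 → replaces 27 → [2]
25 → extends → [2, 25]
16 → replaces 25 → [2, 16]
16 → already a tail → [2, 16]
11 → replaces 16 → [2, 11]
24 → extends → [2, 11, 24]
29 → extends → [2, 11, 24, 29]
1 → replaces 2 → [1, 11, 24, 29]
2 → replaces 11 → [1, 2, 24, 29]
18 → replaces 24 → [1, 2, 18, 29]
Four tails, so the longest strictly increasing subsequence has length 4 (e.g. 2, 16, 24, 29).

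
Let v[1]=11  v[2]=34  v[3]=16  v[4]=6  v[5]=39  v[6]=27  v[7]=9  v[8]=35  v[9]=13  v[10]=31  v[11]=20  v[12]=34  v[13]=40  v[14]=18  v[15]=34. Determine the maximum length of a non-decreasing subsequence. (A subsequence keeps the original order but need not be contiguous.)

6

Track the smallest tail for each achievable length (allowing ties):
11 → extends → [11]
34 → extends → [11, 34]
16 → replaces 34 → [11, 16]
6 → replaces 11 → [6, 16]
39 → extends → [6, 16, 39]
27 → replaces 39 → [6, 16, 27]
9 → replaces 16 → [6, 9, 27]
35 → extends → [6, 9, 27, 35]
13 → replaces 27 → [6, 9, 13, 35]
31 → replaces 35 → [6, 9, 13, 31]
20 → replaces 31 → [6, 9, 13, 20]
34 → extends → [6, 9, 13, 20, 34]
40 → extends → [6, 9, 13, 20, 34, 40]
18 → replaces 20 → [6, 9, 13, 18, 34, 40]
34 → replaces 40 → [6, 9, 13, 18, 34, 34]
Six tails, so the longest non-decreasing subsequence has length 6 (e.g. 11, 16, 27, 31, 34, 40).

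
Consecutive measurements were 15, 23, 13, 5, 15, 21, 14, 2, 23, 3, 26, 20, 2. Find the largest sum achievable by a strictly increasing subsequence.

Let S[i] be the best sum of a strictly increasing subsequence ending at i:
i:      1  2  3  4  5  6  7  8  9 10 11 12 13
a[i]:  15 23 13  5 15 21 14  2 23  3 26 20  2
S:     15 38 13  5 28 49 27  2 72  5 98 48  2
Maximum is 98 (e.g. 13 + 15 + 21 + 23 + 26).

98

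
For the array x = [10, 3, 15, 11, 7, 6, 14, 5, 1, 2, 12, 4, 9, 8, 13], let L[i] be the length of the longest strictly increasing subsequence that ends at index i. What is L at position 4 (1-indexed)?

dp[i] = 1 + max{dp[j] : j<i, x[j]<x[i]} (or 1 if no such j):
i:      1  2  3  4  5  6  7  8  9 10 11 12 13 14 15
x[i]:  10  3 15 11  7  6 14  5  1  2 12  4  9  8 13
dp:     1  1  2  2  2  2  3  2  1  2  3  3  4  4  5
At index 4 the value is 2.

2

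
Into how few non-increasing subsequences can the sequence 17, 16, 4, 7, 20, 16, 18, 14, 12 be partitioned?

4

Place each on the leftmost legal pile:
17 → new pile 1 (tops now [17])
16 → pile 1 (tops now [16])
4 → pile 1 (tops now [4])
7 → new pile 2 (tops now [4, 7])
20 → new pile 3 (tops now [4, 7, 20])
16 → pile 3 (tops now [4, 7, 16])
18 → new pile 4 (tops now [4, 7, 16, 18])
14 → pile 3 (tops now [4, 7, 14, 18])
12 → pile 3 (tops now [4, 7, 12, 18])
Four piles.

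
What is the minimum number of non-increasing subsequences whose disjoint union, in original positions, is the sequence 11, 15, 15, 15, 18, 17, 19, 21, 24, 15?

The minimum number of non-increasing subsequences covering a sequence equals the length of its longest strictly increasing subsequence.
LIS length is 6 (e.g. 11, 15, 18, 19, 21, 24), so 6 piles are needed.

6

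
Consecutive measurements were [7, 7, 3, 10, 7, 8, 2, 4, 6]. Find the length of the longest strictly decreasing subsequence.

Negate each value so 'decreasing' becomes 'increasing', then run patience tails on the negated sequence:
-7 → extends → [-7]
-7 → already a tail → [-7]
-3 → extends → [-7, -3]
-10 → replaces -7 → [-10, -3]
-7 → replaces -3 → [-10, -7]
-8 → replaces -7 → [-10, -8]
-2 → extends → [-10, -8, -2]
-4 → replaces -2 → [-10, -8, -4]
-6 → replaces -4 → [-10, -8, -6]
Three tails, so the longest strictly decreasing subsequence of the original has length 3.

3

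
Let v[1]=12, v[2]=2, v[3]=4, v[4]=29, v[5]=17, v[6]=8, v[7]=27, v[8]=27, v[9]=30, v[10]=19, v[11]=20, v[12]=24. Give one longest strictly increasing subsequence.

Patience tails give the LIS length; then backtrack through the dp parents:
12 → extends → [12]
2 → replaces 12 → [2]
4 → extends → [2, 4]
29 → extends → [2, 4, 29]
17 → replaces 29 → [2, 4, 17]
8 → replaces 17 → [2, 4, 8]
27 → extends → [2, 4, 8, 27]
27 → already a tail → [2, 4, 8, 27]
30 → extends → [2, 4, 8, 27, 30]
19 → replaces 27 → [2, 4, 8, 19, 30]
20 → replaces 30 → [2, 4, 8, 19, 20]
24 → extends → [2, 4, 8, 19, 20, 24]
Length 6; one witness is 2, 4, 17, 19, 20, 24.

2, 4, 17, 19, 20, 24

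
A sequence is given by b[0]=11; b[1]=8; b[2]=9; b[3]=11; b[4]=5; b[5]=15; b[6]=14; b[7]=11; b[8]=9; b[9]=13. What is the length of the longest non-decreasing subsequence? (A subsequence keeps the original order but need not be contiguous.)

5

Track the smallest tail for each achievable length (allowing ties):
11 → extends → [11]
8 → replaces 11 → [8]
9 → extends → [8, 9]
11 → extends → [8, 9, 11]
5 → replaces 8 → [5, 9, 11]
15 → extends → [5, 9, 11, 15]
14 → replaces 15 → [5, 9, 11, 14]
11 → replaces 14 → [5, 9, 11, 11]
9 → replaces 11 → [5, 9, 9, 11]
13 → extends → [5, 9, 9, 11, 13]
Five tails, so the longest non-decreasing subsequence has length 5 (e.g. 8, 9, 11, 11, 13).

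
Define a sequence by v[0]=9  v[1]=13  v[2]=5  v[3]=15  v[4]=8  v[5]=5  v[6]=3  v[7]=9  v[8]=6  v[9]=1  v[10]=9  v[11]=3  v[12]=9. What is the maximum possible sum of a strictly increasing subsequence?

37

Let S[i] be the best sum of a strictly increasing subsequence ending at i:
i:      0  1  2  3  4  5  6  7  8  9 10 11 12
v[i]:   9 13  5 15  8  5  3  9  6  1  9  3  9
S:      9 22  5 37 13  5  3 22 11  1 22  4 22
Maximum is 37 (e.g. 9 + 13 + 15).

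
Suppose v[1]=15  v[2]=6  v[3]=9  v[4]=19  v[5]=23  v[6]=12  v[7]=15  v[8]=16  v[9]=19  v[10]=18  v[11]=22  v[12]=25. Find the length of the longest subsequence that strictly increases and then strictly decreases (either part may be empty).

8

inc[i] = longest strictly increasing subsequence ending at i; dec[i] = longest strictly decreasing subsequence starting at i:
i:      1  2  3  4  5  6  7  8  9 10 11 12
v[i]:  15  6  9 19 23 12 15 16 19 18 22 25
inc:    1  1  2  3  4  3  4  5  6  6  7  8
dec:    2  1  1  2  3  1  1  1  2  1  1  1
Best peak at i=12 (value 25): inc=8, dec=1, length 8+1−1 = 8.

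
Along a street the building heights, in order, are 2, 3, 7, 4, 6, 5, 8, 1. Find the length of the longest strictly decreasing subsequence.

Negate each value so 'decreasing' becomes 'increasing', then run patience tails on the negated sequence:
-2 → extends → [-2]
-3 → replaces -2 → [-3]
-7 → replaces -3 → [-7]
-4 → extends → [-7, -4]
-6 → replaces -4 → [-7, -6]
-5 → extends → [-7, -6, -5]
-8 → replaces -7 → [-8, -6, -5]
-1 → extends → [-8, -6, -5, -1]
Four tails, so the longest strictly decreasing subsequence of the original has length 4.

4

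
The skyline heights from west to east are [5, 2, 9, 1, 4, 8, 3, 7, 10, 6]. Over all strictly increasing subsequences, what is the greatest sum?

Let S[i] be the best sum of a strictly increasing subsequence ending at i:
i:      1  2  3  4  5  6  7  8  9 10
a[i]:   5  2  9  1  4  8  3  7 10  6
S:      5  2 14  1  6 14  5 13 24 12
Maximum is 24 (e.g. 2 + 4 + 8 + 10).

24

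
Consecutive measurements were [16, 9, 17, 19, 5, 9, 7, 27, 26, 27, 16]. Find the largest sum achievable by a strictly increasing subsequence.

105

Let S[i] be the best sum of a strictly increasing subsequence ending at i:
i:       1   2   3   4   5   6   7   8   9  10  11
a[i]:   16   9  17  19   5   9   7  27  26  27  16
S:      16   9  33  52   5  14  12  79  78 105  30
Maximum is 105 (e.g. 16 + 17 + 19 + 26 + 27).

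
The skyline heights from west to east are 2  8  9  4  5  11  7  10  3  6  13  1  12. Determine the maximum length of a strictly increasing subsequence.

6

Track the smallest tail for each achievable length (strict):
2 → extends → [2]
8 → extends → [2, 8]
9 → extends → [2, 8, 9]
4 → replaces 8 → [2, 4, 9]
5 → replaces 9 → [2, 4, 5]
11 → extends → [2, 4, 5, 11]
7 → replaces 11 → [2, 4, 5, 7]
10 → extends → [2, 4, 5, 7, 10]
3 → replaces 4 → [2, 3, 5, 7, 10]
6 → replaces 7 → [2, 3, 5, 6, 10]
13 → extends → [2, 3, 5, 6, 10, 13]
1 → replaces 2 → [1, 3, 5, 6, 10, 13]
12 → replaces 13 → [1, 3, 5, 6, 10, 12]
Six tails, so the longest strictly increasing subsequence has length 6 (e.g. 2, 4, 5, 7, 10, 13).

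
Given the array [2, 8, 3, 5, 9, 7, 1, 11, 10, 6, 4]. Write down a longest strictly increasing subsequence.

2, 3, 5, 9, 11

Patience tails give the LIS length; then backtrack through the dp parents:
2 → extends → [2]
8 → extends → [2, 8]
3 → replaces 8 → [2, 3]
5 → extends → [2, 3, 5]
9 → extends → [2, 3, 5, 9]
7 → replaces 9 → [2, 3, 5, 7]
1 → replaces 2 → [1, 3, 5, 7]
11 → extends → [1, 3, 5, 7, 11]
10 → replaces 11 → [1, 3, 5, 7, 10]
6 → replaces 7 → [1, 3, 5, 6, 10]
4 → replaces 5 → [1, 3, 4, 6, 10]
Length 5; one witness is 2, 3, 5, 9, 11.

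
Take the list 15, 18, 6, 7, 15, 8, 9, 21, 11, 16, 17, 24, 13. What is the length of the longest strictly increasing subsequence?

Let dp[i] be the length of the longest such subsequence ending at index i:
i:      1  2  3  4  5  6  7  8  9 10 11 12 13
a[i]:  15 18  6  7 15  8  9 21 11 16 17 24 13
dp:     1  2  1  2  3  3  4  5  5  6  7  8  6
Maximum dp value is 8.

8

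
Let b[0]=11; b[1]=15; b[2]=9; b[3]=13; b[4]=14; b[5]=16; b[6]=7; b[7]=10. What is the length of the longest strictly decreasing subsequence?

3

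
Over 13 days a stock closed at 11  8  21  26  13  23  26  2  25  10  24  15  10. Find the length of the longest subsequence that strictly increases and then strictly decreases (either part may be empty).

inc[i] = longest strictly increasing subsequence ending at i; dec[i] = longest strictly decreasing subsequence starting at i:
i:      1  2  3  4  5  6  7  8  9 10 11 12 13
a[i]:  11  8 21 26 13 23 26  2 25 10 24 15 10
inc:    1  1  2  3  2  3  4  1  4  2  4  3  2
dec:    3  2  3  5  2  3  5  1  4  1  3  2  1
Best peak at i=7 (value 26): inc=4, dec=5, length 4+5−1 = 8.

8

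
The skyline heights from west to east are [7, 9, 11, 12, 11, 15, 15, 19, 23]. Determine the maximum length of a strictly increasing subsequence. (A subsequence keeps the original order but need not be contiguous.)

7

Track the smallest tail for each achievable length (strict):
7 → extends → [7]
9 → extends → [7, 9]
11 → extends → [7, 9, 11]
12 → extends → [7, 9, 11, 12]
11 → already a tail → [7, 9, 11, 12]
15 → extends → [7, 9, 11, 12, 15]
15 → already a tail → [7, 9, 11, 12, 15]
19 → extends → [7, 9, 11, 12, 15, 19]
23 → extends → [7, 9, 11, 12, 15, 19, 23]
Seven tails, so the longest strictly increasing subsequence has length 7 (e.g. 7, 9, 11, 12, 15, 19, 23).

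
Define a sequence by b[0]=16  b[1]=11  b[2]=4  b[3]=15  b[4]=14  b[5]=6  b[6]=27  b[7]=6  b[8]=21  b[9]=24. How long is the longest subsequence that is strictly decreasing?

4

Negate each value so 'decreasing' becomes 'increasing', then run patience tails on the negated sequence:
-16 → extends → [-16]
-11 → extends → [-16, -11]
-4 → extends → [-16, -11, -4]
-15 → replaces -11 → [-16, -15, -4]
-14 → replaces -4 → [-16, -15, -14]
-6 → extends → [-16, -15, -14, -6]
-27 → replaces -16 → [-27, -15, -14, -6]
-6 → already a tail → [-27, -15, -14, -6]
-21 → replaces -15 → [-27, -21, -14, -6]
-24 → replaces -21 → [-27, -24, -14, -6]
Four tails, so the longest strictly decreasing subsequence of the original has length 4.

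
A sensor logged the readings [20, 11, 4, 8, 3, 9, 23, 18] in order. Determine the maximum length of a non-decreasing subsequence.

Track the smallest tail for each achievable length (allowing ties):
20 → extends → [20]
11 → replaces 20 → [11]
4 → replaces 11 → [4]
8 → extends → [4, 8]
3 → replaces 4 → [3, 8]
9 → extends → [3, 8, 9]
23 → extends → [3, 8, 9, 23]
18 → replaces 23 → [3, 8, 9, 18]
Four tails, so the longest non-decreasing subsequence has length 4 (e.g. 4, 8, 9, 23).

4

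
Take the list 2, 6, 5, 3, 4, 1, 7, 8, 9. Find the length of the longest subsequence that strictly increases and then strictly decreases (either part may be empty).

6

inc[i] = longest strictly increasing subsequence ending at i; dec[i] = longest strictly decreasing subsequence starting at i:
i:     1 2 3 4 5 6 7 8 9
a[i]:  2 6 5 3 4 1 7 8 9
inc:   1 2 2 2 3 1 4 5 6
dec:   2 4 3 2 2 1 1 1 1
Best peak at i=9 (value 9): inc=6, dec=1, length 6+1−1 = 6.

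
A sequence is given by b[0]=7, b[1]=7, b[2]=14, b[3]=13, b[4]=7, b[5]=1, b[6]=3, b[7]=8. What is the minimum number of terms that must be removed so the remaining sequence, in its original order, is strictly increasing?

5

Fewest deletions = n − (longest strictly increasing subsequence).
i:      0  1  2  3  4  5  6  7
b[i]:   7  7 14 13  7  1  3  8
dp:     1  1  2  2  1  1  2  3
max dp = 3, so deletions = 8 − 3 = 5.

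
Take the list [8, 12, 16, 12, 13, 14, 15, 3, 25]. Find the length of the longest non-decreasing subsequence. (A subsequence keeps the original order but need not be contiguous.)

7

Let dp[i] be the length of the longest such subsequence ending at index i:
i:      1  2  3  4  5  6  7  8  9
a[i]:   8 12 16 12 13 14 15  3 25
dp:     1  2  3  3  4  5  6  1  7
Maximum dp value is 7.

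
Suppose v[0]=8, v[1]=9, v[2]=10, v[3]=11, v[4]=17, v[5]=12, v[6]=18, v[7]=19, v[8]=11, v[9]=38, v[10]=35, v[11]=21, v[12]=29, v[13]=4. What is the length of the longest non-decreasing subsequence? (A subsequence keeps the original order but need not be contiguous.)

Let dp[i] be the length of the longest such subsequence ending at index i:
i:      0  1  2  3  4  5  6  7  8  9 10 11 12 13
v[i]:   8  9 10 11 17 12 18 19 11 38 35 21 29  4
dp:     1  2  3  4  5  5  6  7  5  8  8  8  9  1
Maximum dp value is 9.

9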